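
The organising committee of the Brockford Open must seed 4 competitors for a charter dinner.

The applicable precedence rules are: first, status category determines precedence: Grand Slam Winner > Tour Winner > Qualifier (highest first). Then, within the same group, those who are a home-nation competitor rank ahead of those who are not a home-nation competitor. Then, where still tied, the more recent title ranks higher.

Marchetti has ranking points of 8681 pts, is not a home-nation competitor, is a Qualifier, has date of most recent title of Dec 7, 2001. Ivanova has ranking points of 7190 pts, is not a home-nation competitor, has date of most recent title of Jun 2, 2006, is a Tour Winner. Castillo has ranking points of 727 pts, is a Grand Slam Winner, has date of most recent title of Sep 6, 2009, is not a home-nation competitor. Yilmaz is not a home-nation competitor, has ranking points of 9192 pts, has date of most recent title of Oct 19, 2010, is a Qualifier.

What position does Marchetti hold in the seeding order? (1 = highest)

4

By status category: Castillo (Grand Slam Winner); then Ivanova (Tour Winner); then Yilmaz and Marchetti (Qualifier).
Yilmaz and Marchetti are each not a home-nation competitor, so the next rule applies.
Among Yilmaz and Marchetti, by date of most recent title (later first): Yilmaz (Oct 19, 2010) before Marchetti (Dec 7, 2001).
Order: Castillo, Ivanova, Yilmaz, Marchetti. So position 4.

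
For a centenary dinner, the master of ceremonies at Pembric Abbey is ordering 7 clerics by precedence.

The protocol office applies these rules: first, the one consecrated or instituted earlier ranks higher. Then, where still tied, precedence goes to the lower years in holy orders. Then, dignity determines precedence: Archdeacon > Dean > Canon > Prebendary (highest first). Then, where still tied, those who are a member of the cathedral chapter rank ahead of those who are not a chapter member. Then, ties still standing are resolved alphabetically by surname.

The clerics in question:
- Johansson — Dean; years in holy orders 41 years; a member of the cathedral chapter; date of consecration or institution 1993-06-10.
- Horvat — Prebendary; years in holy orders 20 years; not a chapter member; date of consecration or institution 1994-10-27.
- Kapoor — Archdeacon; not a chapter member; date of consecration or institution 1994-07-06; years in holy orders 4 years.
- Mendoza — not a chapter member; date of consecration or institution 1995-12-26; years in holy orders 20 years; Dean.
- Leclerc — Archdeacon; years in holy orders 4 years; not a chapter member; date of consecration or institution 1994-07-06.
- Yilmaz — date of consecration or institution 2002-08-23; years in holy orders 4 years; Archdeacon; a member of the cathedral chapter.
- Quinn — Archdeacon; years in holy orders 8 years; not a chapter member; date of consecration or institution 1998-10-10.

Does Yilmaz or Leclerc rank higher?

Leclerc

By date of consecration or institution (earlier first): Johansson (1993-06-10); then Kapoor and Leclerc (both 1994-07-06); then Horvat (1994-10-27); then Mendoza (1995-12-26); then Quinn (1998-10-10); then Yilmaz (2002-08-23).
Kapoor and Leclerc both have years in holy orders 4 years, so the next rule applies.
Kapoor and Leclerc are each Archdeacon, so the next rule applies.
Kapoor and Leclerc are each not a chapter member, so the next rule applies.
Among Kapoor and Leclerc, alphabetically by surname: Kapoor before Leclerc.
So Leclerc takes precedence.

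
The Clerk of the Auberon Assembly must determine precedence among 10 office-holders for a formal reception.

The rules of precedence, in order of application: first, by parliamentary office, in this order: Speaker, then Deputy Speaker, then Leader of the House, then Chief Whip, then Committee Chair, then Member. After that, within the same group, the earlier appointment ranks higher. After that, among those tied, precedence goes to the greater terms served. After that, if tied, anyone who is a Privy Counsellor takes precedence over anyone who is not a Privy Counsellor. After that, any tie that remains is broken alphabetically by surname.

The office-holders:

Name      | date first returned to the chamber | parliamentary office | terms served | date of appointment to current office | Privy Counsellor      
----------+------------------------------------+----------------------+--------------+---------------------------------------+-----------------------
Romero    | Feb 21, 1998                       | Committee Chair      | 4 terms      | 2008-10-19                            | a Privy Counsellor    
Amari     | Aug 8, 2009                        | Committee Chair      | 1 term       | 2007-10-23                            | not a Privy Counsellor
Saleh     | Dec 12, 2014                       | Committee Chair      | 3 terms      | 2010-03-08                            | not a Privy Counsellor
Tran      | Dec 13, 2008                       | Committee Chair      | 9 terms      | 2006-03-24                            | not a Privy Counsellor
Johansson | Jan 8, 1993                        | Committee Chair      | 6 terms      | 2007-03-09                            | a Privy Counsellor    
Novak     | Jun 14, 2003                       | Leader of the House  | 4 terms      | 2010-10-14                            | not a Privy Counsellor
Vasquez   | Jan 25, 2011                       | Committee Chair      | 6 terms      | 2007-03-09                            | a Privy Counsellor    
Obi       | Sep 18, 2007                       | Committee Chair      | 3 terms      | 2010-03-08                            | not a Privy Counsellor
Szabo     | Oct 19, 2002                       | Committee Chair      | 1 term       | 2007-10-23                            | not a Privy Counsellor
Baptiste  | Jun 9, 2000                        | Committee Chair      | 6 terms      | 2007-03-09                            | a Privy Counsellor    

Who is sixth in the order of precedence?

Amari

By parliamentary office: Novak (Leader of the House); then Tran, Baptiste, Johansson, Vasquez, Amari, Szabo, Romero, Obi and Saleh (Committee Chair).
Among Tran, Baptiste, Johansson, Vasquez, Amari, Szabo, Romero, Obi and Saleh, by date of appointment to current office (earlier first): Tran (2006-03-24) before Baptiste, Johansson and Vasquez (2007-03-09) before Amari and Szabo (2007-10-23) before Romero (2008-10-19) before Obi and Saleh (2010-03-08).
Baptiste, Johansson and Vasquez all have terms served 6 terms, so the next rule applies.
Baptiste, Johansson and Vasquez are each a Privy Counsellor, so the next rule applies.
Among Baptiste, Johansson and Vasquez, alphabetically by surname: Baptiste before Johansson before Vasquez.
Amari and Szabo both have terms served 1 term, so the next rule applies.
Amari and Szabo are each not a Privy Counsellor, so the next rule applies.
Among Amari and Szabo, alphabetically by surname: Amari before Szabo.
Obi and Saleh both have terms served 3 terms, so the next rule applies.
Obi and Saleh are each not a Privy Counsellor, so the next rule applies.
Among Obi and Saleh, alphabetically by surname: Obi before Saleh.
Order: Novak, Tran, Baptiste, Johansson, Vasquez, Amari, Szabo, Romero, Obi, Saleh.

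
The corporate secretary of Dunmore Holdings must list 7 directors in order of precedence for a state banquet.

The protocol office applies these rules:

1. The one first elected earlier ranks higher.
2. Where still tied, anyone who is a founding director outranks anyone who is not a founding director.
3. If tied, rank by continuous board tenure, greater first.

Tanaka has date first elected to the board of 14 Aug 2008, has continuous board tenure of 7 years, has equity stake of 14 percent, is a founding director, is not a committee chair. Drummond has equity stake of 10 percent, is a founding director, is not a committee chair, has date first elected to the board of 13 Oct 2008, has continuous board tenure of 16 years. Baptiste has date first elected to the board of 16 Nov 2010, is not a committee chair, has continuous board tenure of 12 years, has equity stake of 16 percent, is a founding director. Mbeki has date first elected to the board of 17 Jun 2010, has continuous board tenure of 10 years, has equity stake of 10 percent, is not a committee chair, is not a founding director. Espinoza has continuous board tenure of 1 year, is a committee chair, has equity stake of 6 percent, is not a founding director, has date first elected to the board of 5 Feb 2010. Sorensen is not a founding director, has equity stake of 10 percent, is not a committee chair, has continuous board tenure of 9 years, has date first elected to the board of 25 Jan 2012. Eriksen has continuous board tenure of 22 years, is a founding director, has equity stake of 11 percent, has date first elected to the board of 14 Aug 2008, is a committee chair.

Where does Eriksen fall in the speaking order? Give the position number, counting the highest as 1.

By date first elected to the board (earlier first): Eriksen and Tanaka (both 14 Aug 2008); then Drummond (13 Oct 2008); then Espinoza (5 Feb 2010); then Mbeki (17 Jun 2010); then Baptiste (16 Nov 2010); then Sorensen (25 Jan 2012).
Eriksen and Tanaka are each a founding director, so the next rule applies.
Among Eriksen and Tanaka, by continuous board tenure (higher first): Eriksen (22 years) before Tanaka (7 years).
Order: Eriksen, Tanaka, Drummond, Espinoza, Mbeki, Baptiste, Sorensen. So position 1.

1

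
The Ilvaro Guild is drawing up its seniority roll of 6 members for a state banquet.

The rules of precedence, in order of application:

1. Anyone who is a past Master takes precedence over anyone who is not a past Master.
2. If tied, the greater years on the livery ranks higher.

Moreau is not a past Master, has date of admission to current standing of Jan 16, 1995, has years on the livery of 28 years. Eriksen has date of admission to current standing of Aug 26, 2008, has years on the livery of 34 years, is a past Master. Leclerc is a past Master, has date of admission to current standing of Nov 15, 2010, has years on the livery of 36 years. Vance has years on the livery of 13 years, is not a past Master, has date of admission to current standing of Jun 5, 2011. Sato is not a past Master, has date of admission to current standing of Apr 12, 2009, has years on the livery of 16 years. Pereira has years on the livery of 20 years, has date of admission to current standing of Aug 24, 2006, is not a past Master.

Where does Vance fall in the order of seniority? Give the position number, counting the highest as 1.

By the first rule: Leclerc and Eriksen (both a past Master); then Moreau, Pereira, Sato and Vance (each not a past Master).
Among Leclerc and Eriksen, by years on the livery (higher first): Leclerc (36 years) before Eriksen (34 years).
Among Moreau, Pereira, Sato and Vance, by years on the livery (higher first): Moreau (28 years) before Pereira (20 years) before Sato (16 years) before Vance (13 years).
Order: Leclerc, Eriksen, Moreau, Pereira, Sato, Vance. So position 6.

6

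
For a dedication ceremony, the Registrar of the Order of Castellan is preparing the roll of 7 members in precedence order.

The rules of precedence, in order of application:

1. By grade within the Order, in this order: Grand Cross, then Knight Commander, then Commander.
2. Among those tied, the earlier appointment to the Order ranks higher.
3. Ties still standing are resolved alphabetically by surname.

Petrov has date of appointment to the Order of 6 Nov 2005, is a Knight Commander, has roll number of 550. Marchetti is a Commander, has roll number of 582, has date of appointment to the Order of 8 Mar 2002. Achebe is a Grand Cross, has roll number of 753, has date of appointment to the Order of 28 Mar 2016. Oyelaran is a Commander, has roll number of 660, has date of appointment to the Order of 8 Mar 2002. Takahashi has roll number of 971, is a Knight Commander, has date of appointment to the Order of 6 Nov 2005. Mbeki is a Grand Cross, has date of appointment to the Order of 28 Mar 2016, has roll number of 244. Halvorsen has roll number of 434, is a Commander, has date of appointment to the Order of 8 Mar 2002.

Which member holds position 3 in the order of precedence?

Petrov

By grade within the Order: Achebe and Mbeki (Grand Cross); then Petrov and Takahashi (Knight Commander); then Halvorsen, Marchetti and Oyelaran (Commander).
Achebe and Mbeki both have date of appointment to the Order 28 Mar 2016, so the next rule applies.
Among Achebe and Mbeki, alphabetically by surname: Achebe before Mbeki.
Petrov and Takahashi both have date of appointment to the Order 6 Nov 2005, so the next rule applies.
Among Petrov and Takahashi, alphabetically by surname: Petrov before Takahashi.
Halvorsen, Marchetti and Oyelaran all have date of appointment to the Order 8 Mar 2002, so the next rule applies.
Among Halvorsen, Marchetti and Oyelaran, alphabetically by surname: Halvorsen before Marchetti before Oyelaran.
Order: Achebe, Mbeki, Petrov, Takahashi, Halvorsen, Marchetti, Oyelaran.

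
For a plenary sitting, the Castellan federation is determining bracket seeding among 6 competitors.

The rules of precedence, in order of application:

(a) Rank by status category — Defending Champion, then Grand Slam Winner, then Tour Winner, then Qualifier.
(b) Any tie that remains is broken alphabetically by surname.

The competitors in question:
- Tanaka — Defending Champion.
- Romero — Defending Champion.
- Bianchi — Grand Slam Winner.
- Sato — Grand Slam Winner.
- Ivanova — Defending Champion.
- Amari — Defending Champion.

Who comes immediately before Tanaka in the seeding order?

Romero

By status category: Amari, Ivanova, Romero and Tanaka (Defending Champion); then Bianchi and Sato (Grand Slam Winner).
Among Amari, Ivanova, Romero and Tanaka, alphabetically by surname: Amari before Ivanova before Romero before Tanaka.
Among Bianchi and Sato, alphabetically by surname: Bianchi before Sato.
Order: Amari, Ivanova, Romero, Tanaka, Bianchi, Sato.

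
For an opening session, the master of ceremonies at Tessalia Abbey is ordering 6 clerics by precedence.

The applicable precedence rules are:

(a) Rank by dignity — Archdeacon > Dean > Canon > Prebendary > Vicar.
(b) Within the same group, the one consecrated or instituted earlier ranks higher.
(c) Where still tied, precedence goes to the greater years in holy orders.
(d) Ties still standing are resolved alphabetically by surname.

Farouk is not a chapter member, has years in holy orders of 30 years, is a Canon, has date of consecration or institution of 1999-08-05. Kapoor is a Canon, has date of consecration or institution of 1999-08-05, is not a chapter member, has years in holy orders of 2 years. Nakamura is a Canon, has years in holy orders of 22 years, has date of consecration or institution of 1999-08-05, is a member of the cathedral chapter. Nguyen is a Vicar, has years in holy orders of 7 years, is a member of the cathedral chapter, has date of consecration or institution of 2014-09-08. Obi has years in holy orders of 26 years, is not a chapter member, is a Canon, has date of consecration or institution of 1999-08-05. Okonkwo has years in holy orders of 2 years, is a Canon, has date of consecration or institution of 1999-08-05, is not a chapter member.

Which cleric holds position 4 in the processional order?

By dignity: Farouk, Obi, Nakamura, Kapoor and Okonkwo (Canon); then Nguyen (Vicar).
Farouk, Obi, Nakamura, Kapoor and Okonkwo all have date of consecration or institution 1999-08-05, so the next rule applies.
Among Farouk, Obi, Nakamura, Kapoor and Okonkwo, by years in holy orders (higher first): Farouk (30 years) before Obi (26 years) before Nakamura (22 years) before Kapoor and Okonkwo (2 years).
Among Kapoor and Okonkwo, alphabetically by surname: Kapoor before Okonkwo.
Order: Farouk, Obi, Nakamura, Kapoor, Okonkwo, Nguyen.

Kapoor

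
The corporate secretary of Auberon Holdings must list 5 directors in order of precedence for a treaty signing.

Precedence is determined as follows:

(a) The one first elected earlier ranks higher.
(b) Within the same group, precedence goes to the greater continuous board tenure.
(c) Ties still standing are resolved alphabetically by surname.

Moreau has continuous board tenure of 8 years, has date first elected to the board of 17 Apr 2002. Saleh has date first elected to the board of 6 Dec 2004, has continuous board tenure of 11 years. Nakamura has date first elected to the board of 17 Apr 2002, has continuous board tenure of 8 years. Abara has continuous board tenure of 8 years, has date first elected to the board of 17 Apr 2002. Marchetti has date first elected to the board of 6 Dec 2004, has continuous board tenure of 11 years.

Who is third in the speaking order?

By date first elected to the board (earlier first): Abara, Moreau and Nakamura (each 17 Apr 2002); then Marchetti and Saleh (both 6 Dec 2004).
Abara, Moreau and Nakamura all have continuous board tenure 8 years, so the next rule applies.
Among Abara, Moreau and Nakamura, alphabetically by surname: Abara before Moreau before Nakamura.
Marchetti and Saleh both have continuous board tenure 11 years, so the next rule applies.
Among Marchetti and Saleh, alphabetically by surname: Marchetti before Saleh.
Order: Abara, Moreau, Nakamura, Marchetti, Saleh.

Nakamura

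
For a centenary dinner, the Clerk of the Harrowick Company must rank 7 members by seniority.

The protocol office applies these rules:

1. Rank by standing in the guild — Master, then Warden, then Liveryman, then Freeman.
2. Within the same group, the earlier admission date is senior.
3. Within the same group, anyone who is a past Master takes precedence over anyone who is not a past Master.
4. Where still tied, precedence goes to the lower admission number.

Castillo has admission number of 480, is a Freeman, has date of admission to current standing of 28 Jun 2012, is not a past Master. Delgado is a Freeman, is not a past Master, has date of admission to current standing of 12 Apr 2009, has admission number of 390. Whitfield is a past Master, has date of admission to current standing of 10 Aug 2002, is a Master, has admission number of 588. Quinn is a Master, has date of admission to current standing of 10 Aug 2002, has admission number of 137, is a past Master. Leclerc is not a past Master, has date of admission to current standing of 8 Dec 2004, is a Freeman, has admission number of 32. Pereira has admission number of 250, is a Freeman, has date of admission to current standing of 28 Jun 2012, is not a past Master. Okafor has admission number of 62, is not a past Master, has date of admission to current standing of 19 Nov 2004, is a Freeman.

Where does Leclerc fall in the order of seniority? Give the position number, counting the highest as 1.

By standing in the guild: Quinn and Whitfield (Master); then Okafor, Leclerc, Delgado, Pereira and Castillo (Freeman).
Quinn and Whitfield both have date of admission to current standing 10 Aug 2002, so the next rule applies.
Quinn and Whitfield are each a past Master, so the next rule applies.
Among Quinn and Whitfield, by admission number (lower first): Quinn (137) before Whitfield (588).
Among Okafor, Leclerc, Delgado, Pereira and Castillo, by date of admission to current standing (earlier first): Okafor (19 Nov 2004) before Leclerc (8 Dec 2004) before Delgado (12 Apr 2009) before Pereira and Castillo (28 Jun 2012).
Pereira and Castillo are each not a past Master, so the next rule applies.
Among Pereira and Castillo, by admission number (lower first): Pereira (250) before Castillo (480).
Order: Quinn, Whitfield, Okafor, Leclerc, Delgado, Pereira, Castillo. So position 4.

4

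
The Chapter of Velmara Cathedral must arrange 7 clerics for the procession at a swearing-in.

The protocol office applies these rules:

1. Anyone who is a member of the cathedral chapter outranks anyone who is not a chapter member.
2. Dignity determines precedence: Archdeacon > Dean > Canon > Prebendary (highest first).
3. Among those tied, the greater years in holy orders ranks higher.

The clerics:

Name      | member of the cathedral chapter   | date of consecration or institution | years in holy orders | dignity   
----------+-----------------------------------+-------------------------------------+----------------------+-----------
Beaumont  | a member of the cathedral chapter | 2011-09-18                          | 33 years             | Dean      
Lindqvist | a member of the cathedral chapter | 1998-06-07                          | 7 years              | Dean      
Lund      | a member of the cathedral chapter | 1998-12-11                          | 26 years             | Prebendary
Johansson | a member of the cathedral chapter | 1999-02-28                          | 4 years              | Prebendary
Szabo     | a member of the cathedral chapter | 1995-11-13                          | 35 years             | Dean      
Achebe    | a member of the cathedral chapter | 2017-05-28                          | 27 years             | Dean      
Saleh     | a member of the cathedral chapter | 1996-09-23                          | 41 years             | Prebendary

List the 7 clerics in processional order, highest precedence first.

By the first rule: Szabo, Beaumont, Achebe, Lindqvist, Saleh, Lund and Johansson (each a member of the cathedral chapter).
Among Szabo, Beaumont, Achebe, Lindqvist, Saleh, Lund and Johansson, by dignity: Szabo, Beaumont, Achebe and Lindqvist (Dean) before Saleh, Lund and Johansson (Prebendary).
Among Szabo, Beaumont, Achebe and Lindqvist, by years in holy orders (higher first): Szabo (35 years) before Beaumont (33 years) before Achebe (27 years) before Lindqvist (7 years).
Among Saleh, Lund and Johansson, by years in holy orders (higher first): Saleh (41 years) before Lund (26 years) before Johansson (4 years).
Full order: Szabo, Beaumont, Achebe, Lindqvist, Saleh, Lund, Johansson.

Szabo, Beaumont, Achebe, Lindqvist, Saleh, Lund, Johansson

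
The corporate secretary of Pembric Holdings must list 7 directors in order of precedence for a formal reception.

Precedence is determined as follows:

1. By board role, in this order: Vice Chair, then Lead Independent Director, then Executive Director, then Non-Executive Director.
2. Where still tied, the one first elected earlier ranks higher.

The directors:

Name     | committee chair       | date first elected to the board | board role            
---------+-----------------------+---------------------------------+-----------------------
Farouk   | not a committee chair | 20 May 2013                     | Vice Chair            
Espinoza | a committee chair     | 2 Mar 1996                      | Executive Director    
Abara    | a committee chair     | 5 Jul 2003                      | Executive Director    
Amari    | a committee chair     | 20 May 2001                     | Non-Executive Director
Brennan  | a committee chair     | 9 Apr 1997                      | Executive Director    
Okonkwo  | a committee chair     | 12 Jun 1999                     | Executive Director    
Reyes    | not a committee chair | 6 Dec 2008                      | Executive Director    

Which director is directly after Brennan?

By board role: Farouk (Vice Chair); then Espinoza, Brennan, Okonkwo, Abara and Reyes (Executive Director); then Amari (Non-Executive Director).
Among Espinoza, Brennan, Okonkwo, Abara and Reyes, by date first elected to the board (earlier first): Espinoza (2 Mar 1996) before Brennan (9 Apr 1997) before Okonkwo (12 Jun 1999) before Abara (5 Jul 2003) before Reyes (6 Dec 2008).
Order: Farouk, Espinoza, Brennan, Okonkwo, Abara, Reyes, Amari.

Okonkwo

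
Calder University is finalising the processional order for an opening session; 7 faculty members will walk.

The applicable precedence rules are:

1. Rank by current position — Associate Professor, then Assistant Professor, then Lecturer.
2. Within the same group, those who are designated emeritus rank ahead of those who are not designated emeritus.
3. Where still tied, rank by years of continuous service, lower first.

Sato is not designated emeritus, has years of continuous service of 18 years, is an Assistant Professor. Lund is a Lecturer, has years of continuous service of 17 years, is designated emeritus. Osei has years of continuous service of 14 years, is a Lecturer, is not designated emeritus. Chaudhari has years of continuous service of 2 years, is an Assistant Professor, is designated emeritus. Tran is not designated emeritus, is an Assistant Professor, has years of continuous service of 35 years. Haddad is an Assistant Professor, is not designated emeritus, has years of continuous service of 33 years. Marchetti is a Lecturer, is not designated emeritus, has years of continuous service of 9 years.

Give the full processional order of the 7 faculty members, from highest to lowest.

Chaudhari, Sato, Haddad, Tran, Lund, Marchetti, Osei

By current position: Chaudhari, Sato, Haddad and Tran (Assistant Professor); then Lund, Marchetti and Osei (Lecturer).
Among Chaudhari, Sato, Haddad and Tran, designated emeritus before not designated emeritus: Chaudhari (designated emeritus) before Sato, Haddad and Tran (not designated emeritus).
Among Sato, Haddad and Tran, by years of continuous service (lower first): Sato (18 years) before Haddad (33 years) before Tran (35 years).
Among Lund, Marchetti and Osei, designated emeritus before not designated emeritus: Lund (designated emeritus) before Marchetti and Osei (not designated emeritus).
Among Marchetti and Osei, by years of continuous service (lower first): Marchetti (9 years) before Osei (14 years).
Full order: Chaudhari, Sato, Haddad, Tran, Lund, Marchetti, Osei.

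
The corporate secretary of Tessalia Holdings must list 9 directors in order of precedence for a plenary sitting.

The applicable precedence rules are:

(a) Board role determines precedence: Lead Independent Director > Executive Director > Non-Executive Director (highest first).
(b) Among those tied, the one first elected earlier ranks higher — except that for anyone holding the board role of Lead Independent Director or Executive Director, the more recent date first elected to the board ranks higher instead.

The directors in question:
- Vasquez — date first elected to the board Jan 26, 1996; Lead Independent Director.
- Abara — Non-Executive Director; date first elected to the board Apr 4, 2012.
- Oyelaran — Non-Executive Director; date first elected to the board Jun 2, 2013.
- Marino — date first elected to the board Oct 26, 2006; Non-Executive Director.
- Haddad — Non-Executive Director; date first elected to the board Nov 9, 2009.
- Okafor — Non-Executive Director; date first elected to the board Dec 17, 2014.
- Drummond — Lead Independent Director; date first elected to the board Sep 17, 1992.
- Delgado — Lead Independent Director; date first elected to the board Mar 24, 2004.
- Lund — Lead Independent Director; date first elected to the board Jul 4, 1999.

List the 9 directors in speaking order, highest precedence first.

Delgado, Lund, Vasquez, Drummond, Marino, Haddad, Abara, Oyelaran, Okafor

By board role: Delgado, Lund, Vasquez and Drummond (Lead Independent Director); then Marino, Haddad, Abara, Oyelaran and Okafor (Non-Executive Director).
Among Delgado, Lund, Vasquez and Drummond, by date first elected to the board (later first) (reversed rule for this group): Delgado (Mar 24, 2004) before Lund (Jul 4, 1999) before Vasquez (Jan 26, 1996) before Drummond (Sep 17, 1992).
Among Marino, Haddad, Abara, Oyelaran and Okafor, by date first elected to the board (earlier first): Marino (Oct 26, 2006) before Haddad (Nov 9, 2009) before Abara (Apr 4, 2012) before Oyelaran (Jun 2, 2013) before Okafor (Dec 17, 2014).
Full order: Delgado, Lund, Vasquez, Drummond, Marino, Haddad, Abara, Oyelaran, Okafor.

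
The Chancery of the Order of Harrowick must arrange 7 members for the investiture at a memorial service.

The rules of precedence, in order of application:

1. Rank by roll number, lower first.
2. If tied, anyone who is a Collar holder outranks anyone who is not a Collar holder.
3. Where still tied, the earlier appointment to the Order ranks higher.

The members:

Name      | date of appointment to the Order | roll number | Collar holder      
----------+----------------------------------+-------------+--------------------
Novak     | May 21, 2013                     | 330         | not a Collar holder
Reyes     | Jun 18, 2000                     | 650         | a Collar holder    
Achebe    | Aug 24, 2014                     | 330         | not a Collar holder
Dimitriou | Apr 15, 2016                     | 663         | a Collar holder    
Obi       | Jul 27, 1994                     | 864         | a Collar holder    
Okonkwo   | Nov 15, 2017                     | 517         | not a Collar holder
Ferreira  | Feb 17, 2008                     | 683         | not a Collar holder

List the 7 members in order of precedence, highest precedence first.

Novak, Achebe, Okonkwo, Reyes, Dimitriou, Ferreira, Obi

By roll number (lower first): Novak and Achebe (both 330); then Okonkwo (517); then Reyes (650); then Dimitriou (663); then Ferreira (683); then Obi (864).
Novak and Achebe are each not a Collar holder, so the next rule applies.
Among Novak and Achebe, by date of appointment to the Order (earlier first): Novak (May 21, 2013) before Achebe (Aug 24, 2014).
Full order: Novak, Achebe, Okonkwo, Reyes, Dimitriou, Ferreira, Obi.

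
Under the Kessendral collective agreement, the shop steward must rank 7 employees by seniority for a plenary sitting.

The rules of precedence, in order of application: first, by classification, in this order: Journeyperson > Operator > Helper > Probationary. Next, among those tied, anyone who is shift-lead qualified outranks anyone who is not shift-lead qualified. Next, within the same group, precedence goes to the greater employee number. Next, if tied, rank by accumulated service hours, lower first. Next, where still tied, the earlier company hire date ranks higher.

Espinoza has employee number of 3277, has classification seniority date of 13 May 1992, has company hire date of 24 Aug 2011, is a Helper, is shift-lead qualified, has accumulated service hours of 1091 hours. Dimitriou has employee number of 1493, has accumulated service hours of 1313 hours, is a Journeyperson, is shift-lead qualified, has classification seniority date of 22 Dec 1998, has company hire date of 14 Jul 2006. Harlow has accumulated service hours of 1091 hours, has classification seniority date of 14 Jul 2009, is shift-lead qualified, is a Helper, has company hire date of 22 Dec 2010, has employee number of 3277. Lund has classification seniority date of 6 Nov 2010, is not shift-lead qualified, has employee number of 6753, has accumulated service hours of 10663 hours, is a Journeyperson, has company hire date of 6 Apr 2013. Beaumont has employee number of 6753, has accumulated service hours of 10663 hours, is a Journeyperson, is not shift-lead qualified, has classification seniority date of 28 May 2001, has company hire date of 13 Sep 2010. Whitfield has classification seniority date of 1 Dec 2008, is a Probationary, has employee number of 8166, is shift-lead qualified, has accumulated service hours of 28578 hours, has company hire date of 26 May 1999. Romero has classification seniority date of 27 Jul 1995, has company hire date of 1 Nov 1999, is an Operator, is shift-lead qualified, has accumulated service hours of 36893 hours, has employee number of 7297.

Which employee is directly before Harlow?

By classification: Dimitriou, Beaumont and Lund (Journeyperson); then Romero (Operator); then Harlow and Espinoza (Helper); then Whitfield (Probationary).
Among Dimitriou, Beaumont and Lund, shift-lead qualified before not shift-lead qualified: Dimitriou (shift-lead qualified) before Beaumont and Lund (not shift-lead qualified).
Beaumont and Lund both have employee number 6753, so the next rule applies.
Beaumont and Lund both have accumulated service hours 10663 hours, so the next rule applies.
Among Beaumont and Lund, by company hire date (earlier first): Beaumont (13 Sep 2010) before Lund (6 Apr 2013).
Harlow and Espinoza are each shift-lead qualified, so the next rule applies.
Harlow and Espinoza both have employee number 3277, so the next rule applies.
Harlow and Espinoza both have accumulated service hours 1091 hours, so the next rule applies.
Among Harlow and Espinoza, by company hire date (earlier first): Harlow (22 Dec 2010) before Espinoza (24 Aug 2011).
Order: Dimitriou, Beaumont, Lund, Romero, Harlow, Espinoza, Whitfield.

Romero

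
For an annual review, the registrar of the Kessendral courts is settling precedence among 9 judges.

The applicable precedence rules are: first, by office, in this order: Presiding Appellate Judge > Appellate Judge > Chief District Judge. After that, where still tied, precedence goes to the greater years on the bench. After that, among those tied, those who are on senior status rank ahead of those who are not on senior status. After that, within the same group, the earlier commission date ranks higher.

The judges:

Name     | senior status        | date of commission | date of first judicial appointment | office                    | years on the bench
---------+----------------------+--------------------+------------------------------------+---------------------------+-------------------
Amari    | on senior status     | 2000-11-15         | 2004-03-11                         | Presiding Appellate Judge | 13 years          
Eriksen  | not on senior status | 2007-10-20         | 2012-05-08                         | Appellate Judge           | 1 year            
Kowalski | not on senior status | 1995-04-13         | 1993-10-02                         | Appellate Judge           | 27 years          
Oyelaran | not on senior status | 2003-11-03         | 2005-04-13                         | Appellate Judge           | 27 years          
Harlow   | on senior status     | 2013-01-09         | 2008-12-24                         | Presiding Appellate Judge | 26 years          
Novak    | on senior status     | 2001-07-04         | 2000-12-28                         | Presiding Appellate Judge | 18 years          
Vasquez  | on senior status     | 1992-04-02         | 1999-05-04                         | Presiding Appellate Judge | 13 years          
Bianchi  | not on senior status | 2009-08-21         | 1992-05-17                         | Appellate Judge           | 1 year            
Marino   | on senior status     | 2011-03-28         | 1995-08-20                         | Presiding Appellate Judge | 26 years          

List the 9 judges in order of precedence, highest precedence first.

Marino, Harlow, Novak, Vasquez, Amari, Kowalski, Oyelaran, Eriksen, Bianchi

By office: Marino, Harlow, Novak, Vasquez and Amari (Presiding Appellate Judge); then Kowalski, Oyelaran, Eriksen and Bianchi (Appellate Judge).
Among Marino, Harlow, Novak, Vasquez and Amari, by years on the bench (higher first): Marino and Harlow (26 years) before Novak (18 years) before Vasquez and Amari (13 years).
Marino and Harlow are each on senior status, so the next rule applies.
Among Marino and Harlow, by date of commission (earlier first): Marino (2011-03-28) before Harlow (2013-01-09).
Vasquez and Amari are each on senior status, so the next rule applies.
Among Vasquez and Amari, by date of commission (earlier first): Vasquez (1992-04-02) before Amari (2000-11-15).
Among Kowalski, Oyelaran, Eriksen and Bianchi, by years on the bench (higher first): Kowalski and Oyelaran (27 years) before Eriksen and Bianchi (1 year).
Kowalski and Oyelaran are each not on senior status, so the next rule applies.
Among Kowalski and Oyelaran, by date of commission (earlier first): Kowalski (1995-04-13) before Oyelaran (2003-11-03).
Eriksen and Bianchi are each not on senior status, so the next rule applies.
Among Eriksen and Bianchi, by date of commission (earlier first): Eriksen (2007-10-20) before Bianchi (2009-08-21).
Full order: Marino, Harlow, Novak, Vasquez, Amari, Kowalski, Oyelaran, Eriksen, Bianchi.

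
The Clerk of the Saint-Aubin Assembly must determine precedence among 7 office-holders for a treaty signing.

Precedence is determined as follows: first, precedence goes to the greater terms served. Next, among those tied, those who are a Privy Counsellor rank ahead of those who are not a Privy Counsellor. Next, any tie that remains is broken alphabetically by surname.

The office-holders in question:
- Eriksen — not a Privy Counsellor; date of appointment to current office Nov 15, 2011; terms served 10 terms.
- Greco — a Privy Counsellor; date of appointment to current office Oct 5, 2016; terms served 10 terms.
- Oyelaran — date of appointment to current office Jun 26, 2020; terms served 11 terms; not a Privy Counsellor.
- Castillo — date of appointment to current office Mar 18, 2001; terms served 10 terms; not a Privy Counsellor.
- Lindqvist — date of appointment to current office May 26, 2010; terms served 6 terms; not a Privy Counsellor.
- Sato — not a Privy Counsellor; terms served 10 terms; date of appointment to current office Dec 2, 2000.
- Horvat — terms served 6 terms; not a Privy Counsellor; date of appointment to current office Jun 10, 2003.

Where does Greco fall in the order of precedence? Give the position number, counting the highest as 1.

2

By terms served (higher first): Oyelaran (11 terms); then Greco, Castillo, Eriksen and Sato (each 10 terms); then Horvat and Lindqvist (both 6 terms).
Among Greco, Castillo, Eriksen and Sato, a Privy Counsellor before not a Privy Counsellor: Greco (a Privy Counsellor) before Castillo, Eriksen and Sato (not a Privy Counsellor).
Among Castillo, Eriksen and Sato, alphabetically by surname: Castillo before Eriksen before Sato.
Horvat and Lindqvist are each not a Privy Counsellor, so the next rule applies.
Among Horvat and Lindqvist, alphabetically by surname: Horvat before Lindqvist.
Order: Oyelaran, Greco, Castillo, Eriksen, Sato, Horvat, Lindqvist. So position 2.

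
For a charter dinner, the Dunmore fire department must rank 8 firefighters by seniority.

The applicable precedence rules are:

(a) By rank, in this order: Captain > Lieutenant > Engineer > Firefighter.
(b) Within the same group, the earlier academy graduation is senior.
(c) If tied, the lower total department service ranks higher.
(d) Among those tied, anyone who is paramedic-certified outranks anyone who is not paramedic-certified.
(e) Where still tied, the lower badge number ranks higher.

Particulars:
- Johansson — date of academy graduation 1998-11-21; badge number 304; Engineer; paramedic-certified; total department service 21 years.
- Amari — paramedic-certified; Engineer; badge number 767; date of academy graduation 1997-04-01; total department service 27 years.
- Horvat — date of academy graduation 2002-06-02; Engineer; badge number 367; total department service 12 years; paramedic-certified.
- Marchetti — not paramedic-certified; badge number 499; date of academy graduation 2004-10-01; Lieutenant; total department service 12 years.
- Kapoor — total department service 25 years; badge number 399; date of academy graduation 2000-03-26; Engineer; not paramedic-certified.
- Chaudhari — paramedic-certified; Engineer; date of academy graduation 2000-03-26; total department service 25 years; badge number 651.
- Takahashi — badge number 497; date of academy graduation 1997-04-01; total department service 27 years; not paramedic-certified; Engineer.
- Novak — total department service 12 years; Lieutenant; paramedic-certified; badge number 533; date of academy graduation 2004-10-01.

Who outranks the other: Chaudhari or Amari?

Amari

By rank: Novak and Marchetti (Lieutenant); then Amari, Takahashi, Johansson, Chaudhari, Kapoor and Horvat (Engineer).
Novak and Marchetti both have date of academy graduation 2004-10-01, so the next rule applies.
Novak and Marchetti both have total department service 12 years, so the next rule applies.
Among Novak and Marchetti, paramedic-certified before not paramedic-certified: Novak (paramedic-certified) before Marchetti (not paramedic-certified).
Among Amari, Takahashi, Johansson, Chaudhari, Kapoor and Horvat, by date of academy graduation (earlier first): Amari and Takahashi (1997-04-01) before Johansson (1998-11-21) before Chaudhari and Kapoor (2000-03-26) before Horvat (2002-06-02).
Amari and Takahashi both have total department service 27 years, so the next rule applies.
Among Amari and Takahashi, paramedic-certified before not paramedic-certified: Amari (paramedic-certified) before Takahashi (not paramedic-certified).
Chaudhari and Kapoor both have total department service 25 years, so the next rule applies.
Among Chaudhari and Kapoor, paramedic-certified before not paramedic-certified: Chaudhari (paramedic-certified) before Kapoor (not paramedic-certified).
So Amari takes precedence.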